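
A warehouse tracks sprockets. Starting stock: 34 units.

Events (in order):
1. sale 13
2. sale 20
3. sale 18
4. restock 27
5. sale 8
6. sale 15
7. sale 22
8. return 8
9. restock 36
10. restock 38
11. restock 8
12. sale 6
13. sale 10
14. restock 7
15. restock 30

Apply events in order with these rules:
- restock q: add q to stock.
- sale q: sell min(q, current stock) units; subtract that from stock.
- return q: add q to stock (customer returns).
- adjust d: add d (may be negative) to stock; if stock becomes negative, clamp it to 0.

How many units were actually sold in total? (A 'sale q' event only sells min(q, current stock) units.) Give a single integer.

Answer: 77

Derivation:
Processing events:
Start: stock = 34
  Event 1 (sale 13): sell min(13,34)=13. stock: 34 - 13 = 21. total_sold = 13
  Event 2 (sale 20): sell min(20,21)=20. stock: 21 - 20 = 1. total_sold = 33
  Event 3 (sale 18): sell min(18,1)=1. stock: 1 - 1 = 0. total_sold = 34
  Event 4 (restock 27): 0 + 27 = 27
  Event 5 (sale 8): sell min(8,27)=8. stock: 27 - 8 = 19. total_sold = 42
  Event 6 (sale 15): sell min(15,19)=15. stock: 19 - 15 = 4. total_sold = 57
  Event 7 (sale 22): sell min(22,4)=4. stock: 4 - 4 = 0. total_sold = 61
  Event 8 (return 8): 0 + 8 = 8
  Event 9 (restock 36): 8 + 36 = 44
  Event 10 (restock 38): 44 + 38 = 82
  Event 11 (restock 8): 82 + 8 = 90
  Event 12 (sale 6): sell min(6,90)=6. stock: 90 - 6 = 84. total_sold = 67
  Event 13 (sale 10): sell min(10,84)=10. stock: 84 - 10 = 74. total_sold = 77
  Event 14 (restock 7): 74 + 7 = 81
  Event 15 (restock 30): 81 + 30 = 111
Final: stock = 111, total_sold = 77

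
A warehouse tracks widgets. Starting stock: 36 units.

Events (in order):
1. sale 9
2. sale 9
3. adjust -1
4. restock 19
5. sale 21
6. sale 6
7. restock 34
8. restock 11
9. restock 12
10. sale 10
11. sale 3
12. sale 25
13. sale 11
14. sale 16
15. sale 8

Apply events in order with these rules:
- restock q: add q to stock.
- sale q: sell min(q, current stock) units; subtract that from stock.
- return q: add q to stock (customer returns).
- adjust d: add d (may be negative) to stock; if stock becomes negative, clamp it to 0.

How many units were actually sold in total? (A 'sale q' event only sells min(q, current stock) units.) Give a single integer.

Processing events:
Start: stock = 36
  Event 1 (sale 9): sell min(9,36)=9. stock: 36 - 9 = 27. total_sold = 9
  Event 2 (sale 9): sell min(9,27)=9. stock: 27 - 9 = 18. total_sold = 18
  Event 3 (adjust -1): 18 + -1 = 17
  Event 4 (restock 19): 17 + 19 = 36
  Event 5 (sale 21): sell min(21,36)=21. stock: 36 - 21 = 15. total_sold = 39
  Event 6 (sale 6): sell min(6,15)=6. stock: 15 - 6 = 9. total_sold = 45
  Event 7 (restock 34): 9 + 34 = 43
  Event 8 (restock 11): 43 + 11 = 54
  Event 9 (restock 12): 54 + 12 = 66
  Event 10 (sale 10): sell min(10,66)=10. stock: 66 - 10 = 56. total_sold = 55
  Event 11 (sale 3): sell min(3,56)=3. stock: 56 - 3 = 53. total_sold = 58
  Event 12 (sale 25): sell min(25,53)=25. stock: 53 - 25 = 28. total_sold = 83
  Event 13 (sale 11): sell min(11,28)=11. stock: 28 - 11 = 17. total_sold = 94
  Event 14 (sale 16): sell min(16,17)=16. stock: 17 - 16 = 1. total_sold = 110
  Event 15 (sale 8): sell min(8,1)=1. stock: 1 - 1 = 0. total_sold = 111
Final: stock = 0, total_sold = 111

Answer: 111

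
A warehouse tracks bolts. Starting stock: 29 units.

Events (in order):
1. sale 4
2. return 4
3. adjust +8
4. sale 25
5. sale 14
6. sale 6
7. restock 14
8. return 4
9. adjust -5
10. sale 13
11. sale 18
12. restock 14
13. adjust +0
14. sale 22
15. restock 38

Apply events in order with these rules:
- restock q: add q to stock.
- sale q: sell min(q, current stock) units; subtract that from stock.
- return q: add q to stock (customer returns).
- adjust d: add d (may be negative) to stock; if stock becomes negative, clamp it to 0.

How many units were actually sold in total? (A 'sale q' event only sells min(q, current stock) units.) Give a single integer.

Processing events:
Start: stock = 29
  Event 1 (sale 4): sell min(4,29)=4. stock: 29 - 4 = 25. total_sold = 4
  Event 2 (return 4): 25 + 4 = 29
  Event 3 (adjust +8): 29 + 8 = 37
  Event 4 (sale 25): sell min(25,37)=25. stock: 37 - 25 = 12. total_sold = 29
  Event 5 (sale 14): sell min(14,12)=12. stock: 12 - 12 = 0. total_sold = 41
  Event 6 (sale 6): sell min(6,0)=0. stock: 0 - 0 = 0. total_sold = 41
  Event 7 (restock 14): 0 + 14 = 14
  Event 8 (return 4): 14 + 4 = 18
  Event 9 (adjust -5): 18 + -5 = 13
  Event 10 (sale 13): sell min(13,13)=13. stock: 13 - 13 = 0. total_sold = 54
  Event 11 (sale 18): sell min(18,0)=0. stock: 0 - 0 = 0. total_sold = 54
  Event 12 (restock 14): 0 + 14 = 14
  Event 13 (adjust +0): 14 + 0 = 14
  Event 14 (sale 22): sell min(22,14)=14. stock: 14 - 14 = 0. total_sold = 68
  Event 15 (restock 38): 0 + 38 = 38
Final: stock = 38, total_sold = 68

Answer: 68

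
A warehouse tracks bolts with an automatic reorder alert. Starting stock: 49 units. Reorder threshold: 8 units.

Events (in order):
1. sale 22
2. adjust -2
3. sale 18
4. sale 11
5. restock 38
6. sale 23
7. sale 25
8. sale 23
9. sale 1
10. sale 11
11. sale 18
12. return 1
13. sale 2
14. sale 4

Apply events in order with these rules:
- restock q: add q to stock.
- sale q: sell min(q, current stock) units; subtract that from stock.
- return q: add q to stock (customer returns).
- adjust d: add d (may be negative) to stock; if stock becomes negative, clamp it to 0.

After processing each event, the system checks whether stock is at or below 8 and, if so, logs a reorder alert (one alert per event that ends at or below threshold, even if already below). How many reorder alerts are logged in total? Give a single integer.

Answer: 10

Derivation:
Processing events:
Start: stock = 49
  Event 1 (sale 22): sell min(22,49)=22. stock: 49 - 22 = 27. total_sold = 22
  Event 2 (adjust -2): 27 + -2 = 25
  Event 3 (sale 18): sell min(18,25)=18. stock: 25 - 18 = 7. total_sold = 40
  Event 4 (sale 11): sell min(11,7)=7. stock: 7 - 7 = 0. total_sold = 47
  Event 5 (restock 38): 0 + 38 = 38
  Event 6 (sale 23): sell min(23,38)=23. stock: 38 - 23 = 15. total_sold = 70
  Event 7 (sale 25): sell min(25,15)=15. stock: 15 - 15 = 0. total_sold = 85
  Event 8 (sale 23): sell min(23,0)=0. stock: 0 - 0 = 0. total_sold = 85
  Event 9 (sale 1): sell min(1,0)=0. stock: 0 - 0 = 0. total_sold = 85
  Event 10 (sale 11): sell min(11,0)=0. stock: 0 - 0 = 0. total_sold = 85
  Event 11 (sale 18): sell min(18,0)=0. stock: 0 - 0 = 0. total_sold = 85
  Event 12 (return 1): 0 + 1 = 1
  Event 13 (sale 2): sell min(2,1)=1. stock: 1 - 1 = 0. total_sold = 86
  Event 14 (sale 4): sell min(4,0)=0. stock: 0 - 0 = 0. total_sold = 86
Final: stock = 0, total_sold = 86

Checking against threshold 8:
  After event 1: stock=27 > 8
  After event 2: stock=25 > 8
  After event 3: stock=7 <= 8 -> ALERT
  After event 4: stock=0 <= 8 -> ALERT
  After event 5: stock=38 > 8
  After event 6: stock=15 > 8
  After event 7: stock=0 <= 8 -> ALERT
  After event 8: stock=0 <= 8 -> ALERT
  After event 9: stock=0 <= 8 -> ALERT
  After event 10: stock=0 <= 8 -> ALERT
  After event 11: stock=0 <= 8 -> ALERT
  After event 12: stock=1 <= 8 -> ALERT
  After event 13: stock=0 <= 8 -> ALERT
  After event 14: stock=0 <= 8 -> ALERT
Alert events: [3, 4, 7, 8, 9, 10, 11, 12, 13, 14]. Count = 10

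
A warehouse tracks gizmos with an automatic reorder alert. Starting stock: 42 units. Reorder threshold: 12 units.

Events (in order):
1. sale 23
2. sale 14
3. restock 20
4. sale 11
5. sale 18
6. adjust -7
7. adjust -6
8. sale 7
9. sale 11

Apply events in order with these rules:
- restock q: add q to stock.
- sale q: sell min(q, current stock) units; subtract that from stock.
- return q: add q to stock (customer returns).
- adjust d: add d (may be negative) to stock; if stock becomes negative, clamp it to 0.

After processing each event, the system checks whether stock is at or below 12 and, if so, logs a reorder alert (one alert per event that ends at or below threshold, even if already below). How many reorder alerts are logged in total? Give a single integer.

Answer: 6

Derivation:
Processing events:
Start: stock = 42
  Event 1 (sale 23): sell min(23,42)=23. stock: 42 - 23 = 19. total_sold = 23
  Event 2 (sale 14): sell min(14,19)=14. stock: 19 - 14 = 5. total_sold = 37
  Event 3 (restock 20): 5 + 20 = 25
  Event 4 (sale 11): sell min(11,25)=11. stock: 25 - 11 = 14. total_sold = 48
  Event 5 (sale 18): sell min(18,14)=14. stock: 14 - 14 = 0. total_sold = 62
  Event 6 (adjust -7): 0 + -7 = 0 (clamped to 0)
  Event 7 (adjust -6): 0 + -6 = 0 (clamped to 0)
  Event 8 (sale 7): sell min(7,0)=0. stock: 0 - 0 = 0. total_sold = 62
  Event 9 (sale 11): sell min(11,0)=0. stock: 0 - 0 = 0. total_sold = 62
Final: stock = 0, total_sold = 62

Checking against threshold 12:
  After event 1: stock=19 > 12
  After event 2: stock=5 <= 12 -> ALERT
  After event 3: stock=25 > 12
  After event 4: stock=14 > 12
  After event 5: stock=0 <= 12 -> ALERT
  After event 6: stock=0 <= 12 -> ALERT
  After event 7: stock=0 <= 12 -> ALERT
  After event 8: stock=0 <= 12 -> ALERT
  After event 9: stock=0 <= 12 -> ALERT
Alert events: [2, 5, 6, 7, 8, 9]. Count = 6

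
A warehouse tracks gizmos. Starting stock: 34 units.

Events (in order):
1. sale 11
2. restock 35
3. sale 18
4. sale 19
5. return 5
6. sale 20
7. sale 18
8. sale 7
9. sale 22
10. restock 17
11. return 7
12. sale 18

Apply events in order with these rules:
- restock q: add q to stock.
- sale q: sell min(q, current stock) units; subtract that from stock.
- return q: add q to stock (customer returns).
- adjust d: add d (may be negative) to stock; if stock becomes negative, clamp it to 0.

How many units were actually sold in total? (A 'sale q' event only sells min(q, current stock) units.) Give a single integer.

Processing events:
Start: stock = 34
  Event 1 (sale 11): sell min(11,34)=11. stock: 34 - 11 = 23. total_sold = 11
  Event 2 (restock 35): 23 + 35 = 58
  Event 3 (sale 18): sell min(18,58)=18. stock: 58 - 18 = 40. total_sold = 29
  Event 4 (sale 19): sell min(19,40)=19. stock: 40 - 19 = 21. total_sold = 48
  Event 5 (return 5): 21 + 5 = 26
  Event 6 (sale 20): sell min(20,26)=20. stock: 26 - 20 = 6. total_sold = 68
  Event 7 (sale 18): sell min(18,6)=6. stock: 6 - 6 = 0. total_sold = 74
  Event 8 (sale 7): sell min(7,0)=0. stock: 0 - 0 = 0. total_sold = 74
  Event 9 (sale 22): sell min(22,0)=0. stock: 0 - 0 = 0. total_sold = 74
  Event 10 (restock 17): 0 + 17 = 17
  Event 11 (return 7): 17 + 7 = 24
  Event 12 (sale 18): sell min(18,24)=18. stock: 24 - 18 = 6. total_sold = 92
Final: stock = 6, total_sold = 92

Answer: 92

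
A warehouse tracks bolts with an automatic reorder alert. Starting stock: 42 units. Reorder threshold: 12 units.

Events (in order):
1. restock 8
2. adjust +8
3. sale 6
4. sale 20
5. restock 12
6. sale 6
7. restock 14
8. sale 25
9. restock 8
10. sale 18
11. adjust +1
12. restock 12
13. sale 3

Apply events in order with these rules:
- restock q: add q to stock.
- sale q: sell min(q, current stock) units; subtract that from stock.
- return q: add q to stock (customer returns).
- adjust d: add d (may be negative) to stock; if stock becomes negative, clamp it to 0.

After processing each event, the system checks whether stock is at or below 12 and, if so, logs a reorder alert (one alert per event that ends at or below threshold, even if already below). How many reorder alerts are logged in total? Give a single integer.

Answer: 0

Derivation:
Processing events:
Start: stock = 42
  Event 1 (restock 8): 42 + 8 = 50
  Event 2 (adjust +8): 50 + 8 = 58
  Event 3 (sale 6): sell min(6,58)=6. stock: 58 - 6 = 52. total_sold = 6
  Event 4 (sale 20): sell min(20,52)=20. stock: 52 - 20 = 32. total_sold = 26
  Event 5 (restock 12): 32 + 12 = 44
  Event 6 (sale 6): sell min(6,44)=6. stock: 44 - 6 = 38. total_sold = 32
  Event 7 (restock 14): 38 + 14 = 52
  Event 8 (sale 25): sell min(25,52)=25. stock: 52 - 25 = 27. total_sold = 57
  Event 9 (restock 8): 27 + 8 = 35
  Event 10 (sale 18): sell min(18,35)=18. stock: 35 - 18 = 17. total_sold = 75
  Event 11 (adjust +1): 17 + 1 = 18
  Event 12 (restock 12): 18 + 12 = 30
  Event 13 (sale 3): sell min(3,30)=3. stock: 30 - 3 = 27. total_sold = 78
Final: stock = 27, total_sold = 78

Checking against threshold 12:
  After event 1: stock=50 > 12
  After event 2: stock=58 > 12
  After event 3: stock=52 > 12
  After event 4: stock=32 > 12
  After event 5: stock=44 > 12
  After event 6: stock=38 > 12
  After event 7: stock=52 > 12
  After event 8: stock=27 > 12
  After event 9: stock=35 > 12
  After event 10: stock=17 > 12
  After event 11: stock=18 > 12
  After event 12: stock=30 > 12
  After event 13: stock=27 > 12
Alert events: []. Count = 0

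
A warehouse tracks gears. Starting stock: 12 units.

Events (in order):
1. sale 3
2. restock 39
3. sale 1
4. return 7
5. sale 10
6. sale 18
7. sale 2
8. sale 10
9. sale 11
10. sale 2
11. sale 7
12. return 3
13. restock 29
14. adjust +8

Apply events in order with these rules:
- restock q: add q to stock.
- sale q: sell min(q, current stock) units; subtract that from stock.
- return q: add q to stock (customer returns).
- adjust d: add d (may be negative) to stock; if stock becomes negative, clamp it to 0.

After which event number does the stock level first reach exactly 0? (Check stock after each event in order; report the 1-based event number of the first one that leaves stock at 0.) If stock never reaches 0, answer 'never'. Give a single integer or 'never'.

Answer: 11

Derivation:
Processing events:
Start: stock = 12
  Event 1 (sale 3): sell min(3,12)=3. stock: 12 - 3 = 9. total_sold = 3
  Event 2 (restock 39): 9 + 39 = 48
  Event 3 (sale 1): sell min(1,48)=1. stock: 48 - 1 = 47. total_sold = 4
  Event 4 (return 7): 47 + 7 = 54
  Event 5 (sale 10): sell min(10,54)=10. stock: 54 - 10 = 44. total_sold = 14
  Event 6 (sale 18): sell min(18,44)=18. stock: 44 - 18 = 26. total_sold = 32
  Event 7 (sale 2): sell min(2,26)=2. stock: 26 - 2 = 24. total_sold = 34
  Event 8 (sale 10): sell min(10,24)=10. stock: 24 - 10 = 14. total_sold = 44
  Event 9 (sale 11): sell min(11,14)=11. stock: 14 - 11 = 3. total_sold = 55
  Event 10 (sale 2): sell min(2,3)=2. stock: 3 - 2 = 1. total_sold = 57
  Event 11 (sale 7): sell min(7,1)=1. stock: 1 - 1 = 0. total_sold = 58
  Event 12 (return 3): 0 + 3 = 3
  Event 13 (restock 29): 3 + 29 = 32
  Event 14 (adjust +8): 32 + 8 = 40
Final: stock = 40, total_sold = 58

First zero at event 11.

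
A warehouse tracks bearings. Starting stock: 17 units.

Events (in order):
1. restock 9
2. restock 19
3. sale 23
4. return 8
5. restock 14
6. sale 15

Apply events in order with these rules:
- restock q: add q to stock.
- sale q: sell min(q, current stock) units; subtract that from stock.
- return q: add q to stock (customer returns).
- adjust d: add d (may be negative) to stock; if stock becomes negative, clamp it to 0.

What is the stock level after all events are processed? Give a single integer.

Answer: 29

Derivation:
Processing events:
Start: stock = 17
  Event 1 (restock 9): 17 + 9 = 26
  Event 2 (restock 19): 26 + 19 = 45
  Event 3 (sale 23): sell min(23,45)=23. stock: 45 - 23 = 22. total_sold = 23
  Event 4 (return 8): 22 + 8 = 30
  Event 5 (restock 14): 30 + 14 = 44
  Event 6 (sale 15): sell min(15,44)=15. stock: 44 - 15 = 29. total_sold = 38
Final: stock = 29, total_sold = 38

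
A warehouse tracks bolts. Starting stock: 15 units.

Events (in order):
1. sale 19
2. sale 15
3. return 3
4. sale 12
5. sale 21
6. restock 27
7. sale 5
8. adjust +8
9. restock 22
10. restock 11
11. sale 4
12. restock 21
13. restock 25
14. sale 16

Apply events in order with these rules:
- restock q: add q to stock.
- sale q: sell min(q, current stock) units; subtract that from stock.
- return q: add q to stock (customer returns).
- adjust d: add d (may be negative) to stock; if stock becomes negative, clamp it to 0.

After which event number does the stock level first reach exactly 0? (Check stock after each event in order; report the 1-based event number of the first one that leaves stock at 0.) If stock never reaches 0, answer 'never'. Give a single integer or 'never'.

Answer: 1

Derivation:
Processing events:
Start: stock = 15
  Event 1 (sale 19): sell min(19,15)=15. stock: 15 - 15 = 0. total_sold = 15
  Event 2 (sale 15): sell min(15,0)=0. stock: 0 - 0 = 0. total_sold = 15
  Event 3 (return 3): 0 + 3 = 3
  Event 4 (sale 12): sell min(12,3)=3. stock: 3 - 3 = 0. total_sold = 18
  Event 5 (sale 21): sell min(21,0)=0. stock: 0 - 0 = 0. total_sold = 18
  Event 6 (restock 27): 0 + 27 = 27
  Event 7 (sale 5): sell min(5,27)=5. stock: 27 - 5 = 22. total_sold = 23
  Event 8 (adjust +8): 22 + 8 = 30
  Event 9 (restock 22): 30 + 22 = 52
  Event 10 (restock 11): 52 + 11 = 63
  Event 11 (sale 4): sell min(4,63)=4. stock: 63 - 4 = 59. total_sold = 27
  Event 12 (restock 21): 59 + 21 = 80
  Event 13 (restock 25): 80 + 25 = 105
  Event 14 (sale 16): sell min(16,105)=16. stock: 105 - 16 = 89. total_sold = 43
Final: stock = 89, total_sold = 43

First zero at event 1.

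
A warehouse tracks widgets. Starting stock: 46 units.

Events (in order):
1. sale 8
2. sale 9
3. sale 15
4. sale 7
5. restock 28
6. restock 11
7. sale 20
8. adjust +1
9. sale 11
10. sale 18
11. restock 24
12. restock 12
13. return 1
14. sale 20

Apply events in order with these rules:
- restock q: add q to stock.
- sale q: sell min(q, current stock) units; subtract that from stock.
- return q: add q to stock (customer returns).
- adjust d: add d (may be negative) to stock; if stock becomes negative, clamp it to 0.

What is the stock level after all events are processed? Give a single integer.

Answer: 17

Derivation:
Processing events:
Start: stock = 46
  Event 1 (sale 8): sell min(8,46)=8. stock: 46 - 8 = 38. total_sold = 8
  Event 2 (sale 9): sell min(9,38)=9. stock: 38 - 9 = 29. total_sold = 17
  Event 3 (sale 15): sell min(15,29)=15. stock: 29 - 15 = 14. total_sold = 32
  Event 4 (sale 7): sell min(7,14)=7. stock: 14 - 7 = 7. total_sold = 39
  Event 5 (restock 28): 7 + 28 = 35
  Event 6 (restock 11): 35 + 11 = 46
  Event 7 (sale 20): sell min(20,46)=20. stock: 46 - 20 = 26. total_sold = 59
  Event 8 (adjust +1): 26 + 1 = 27
  Event 9 (sale 11): sell min(11,27)=11. stock: 27 - 11 = 16. total_sold = 70
  Event 10 (sale 18): sell min(18,16)=16. stock: 16 - 16 = 0. total_sold = 86
  Event 11 (restock 24): 0 + 24 = 24
  Event 12 (restock 12): 24 + 12 = 36
  Event 13 (return 1): 36 + 1 = 37
  Event 14 (sale 20): sell min(20,37)=20. stock: 37 - 20 = 17. total_sold = 106
Final: stock = 17, total_sold = 106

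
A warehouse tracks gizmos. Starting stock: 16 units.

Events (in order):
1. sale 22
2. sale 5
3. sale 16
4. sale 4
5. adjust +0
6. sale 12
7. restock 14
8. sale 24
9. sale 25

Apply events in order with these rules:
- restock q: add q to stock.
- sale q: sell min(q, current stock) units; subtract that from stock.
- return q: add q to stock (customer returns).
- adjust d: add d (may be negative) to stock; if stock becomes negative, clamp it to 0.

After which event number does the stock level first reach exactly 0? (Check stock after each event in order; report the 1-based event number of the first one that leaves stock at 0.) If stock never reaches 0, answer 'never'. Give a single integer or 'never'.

Answer: 1

Derivation:
Processing events:
Start: stock = 16
  Event 1 (sale 22): sell min(22,16)=16. stock: 16 - 16 = 0. total_sold = 16
  Event 2 (sale 5): sell min(5,0)=0. stock: 0 - 0 = 0. total_sold = 16
  Event 3 (sale 16): sell min(16,0)=0. stock: 0 - 0 = 0. total_sold = 16
  Event 4 (sale 4): sell min(4,0)=0. stock: 0 - 0 = 0. total_sold = 16
  Event 5 (adjust +0): 0 + 0 = 0
  Event 6 (sale 12): sell min(12,0)=0. stock: 0 - 0 = 0. total_sold = 16
  Event 7 (restock 14): 0 + 14 = 14
  Event 8 (sale 24): sell min(24,14)=14. stock: 14 - 14 = 0. total_sold = 30
  Event 9 (sale 25): sell min(25,0)=0. stock: 0 - 0 = 0. total_sold = 30
Final: stock = 0, total_sold = 30

First zero at event 1.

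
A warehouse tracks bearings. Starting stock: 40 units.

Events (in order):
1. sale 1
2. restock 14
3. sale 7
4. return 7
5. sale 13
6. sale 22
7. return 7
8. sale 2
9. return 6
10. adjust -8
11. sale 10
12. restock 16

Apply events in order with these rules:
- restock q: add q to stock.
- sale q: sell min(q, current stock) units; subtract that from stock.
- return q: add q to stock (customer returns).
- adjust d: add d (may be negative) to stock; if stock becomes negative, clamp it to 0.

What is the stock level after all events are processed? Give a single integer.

Processing events:
Start: stock = 40
  Event 1 (sale 1): sell min(1,40)=1. stock: 40 - 1 = 39. total_sold = 1
  Event 2 (restock 14): 39 + 14 = 53
  Event 3 (sale 7): sell min(7,53)=7. stock: 53 - 7 = 46. total_sold = 8
  Event 4 (return 7): 46 + 7 = 53
  Event 5 (sale 13): sell min(13,53)=13. stock: 53 - 13 = 40. total_sold = 21
  Event 6 (sale 22): sell min(22,40)=22. stock: 40 - 22 = 18. total_sold = 43
  Event 7 (return 7): 18 + 7 = 25
  Event 8 (sale 2): sell min(2,25)=2. stock: 25 - 2 = 23. total_sold = 45
  Event 9 (return 6): 23 + 6 = 29
  Event 10 (adjust -8): 29 + -8 = 21
  Event 11 (sale 10): sell min(10,21)=10. stock: 21 - 10 = 11. total_sold = 55
  Event 12 (restock 16): 11 + 16 = 27
Final: stock = 27, total_sold = 55

Answer: 27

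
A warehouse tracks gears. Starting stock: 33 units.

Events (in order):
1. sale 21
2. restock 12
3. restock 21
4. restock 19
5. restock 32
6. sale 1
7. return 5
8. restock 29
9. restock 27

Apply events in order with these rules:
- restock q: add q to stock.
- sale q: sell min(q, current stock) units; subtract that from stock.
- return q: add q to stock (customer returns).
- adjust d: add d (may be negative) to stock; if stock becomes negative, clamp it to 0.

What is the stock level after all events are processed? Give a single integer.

Answer: 156

Derivation:
Processing events:
Start: stock = 33
  Event 1 (sale 21): sell min(21,33)=21. stock: 33 - 21 = 12. total_sold = 21
  Event 2 (restock 12): 12 + 12 = 24
  Event 3 (restock 21): 24 + 21 = 45
  Event 4 (restock 19): 45 + 19 = 64
  Event 5 (restock 32): 64 + 32 = 96
  Event 6 (sale 1): sell min(1,96)=1. stock: 96 - 1 = 95. total_sold = 22
  Event 7 (return 5): 95 + 5 = 100
  Event 8 (restock 29): 100 + 29 = 129
  Event 9 (restock 27): 129 + 27 = 156
Final: stock = 156, total_sold = 22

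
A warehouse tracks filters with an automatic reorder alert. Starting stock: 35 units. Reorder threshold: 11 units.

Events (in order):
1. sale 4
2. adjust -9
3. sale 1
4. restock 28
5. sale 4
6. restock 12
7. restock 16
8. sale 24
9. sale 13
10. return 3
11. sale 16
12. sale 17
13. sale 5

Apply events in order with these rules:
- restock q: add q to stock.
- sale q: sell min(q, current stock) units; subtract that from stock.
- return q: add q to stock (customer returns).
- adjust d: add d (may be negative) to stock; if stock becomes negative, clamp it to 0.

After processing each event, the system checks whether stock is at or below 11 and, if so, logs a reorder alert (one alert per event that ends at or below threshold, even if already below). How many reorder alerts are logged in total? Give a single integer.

Answer: 2

Derivation:
Processing events:
Start: stock = 35
  Event 1 (sale 4): sell min(4,35)=4. stock: 35 - 4 = 31. total_sold = 4
  Event 2 (adjust -9): 31 + -9 = 22
  Event 3 (sale 1): sell min(1,22)=1. stock: 22 - 1 = 21. total_sold = 5
  Event 4 (restock 28): 21 + 28 = 49
  Event 5 (sale 4): sell min(4,49)=4. stock: 49 - 4 = 45. total_sold = 9
  Event 6 (restock 12): 45 + 12 = 57
  Event 7 (restock 16): 57 + 16 = 73
  Event 8 (sale 24): sell min(24,73)=24. stock: 73 - 24 = 49. total_sold = 33
  Event 9 (sale 13): sell min(13,49)=13. stock: 49 - 13 = 36. total_sold = 46
  Event 10 (return 3): 36 + 3 = 39
  Event 11 (sale 16): sell min(16,39)=16. stock: 39 - 16 = 23. total_sold = 62
  Event 12 (sale 17): sell min(17,23)=17. stock: 23 - 17 = 6. total_sold = 79
  Event 13 (sale 5): sell min(5,6)=5. stock: 6 - 5 = 1. total_sold = 84
Final: stock = 1, total_sold = 84

Checking against threshold 11:
  After event 1: stock=31 > 11
  After event 2: stock=22 > 11
  After event 3: stock=21 > 11
  After event 4: stock=49 > 11
  After event 5: stock=45 > 11
  After event 6: stock=57 > 11
  After event 7: stock=73 > 11
  After event 8: stock=49 > 11
  After event 9: stock=36 > 11
  After event 10: stock=39 > 11
  After event 11: stock=23 > 11
  After event 12: stock=6 <= 11 -> ALERT
  After event 13: stock=1 <= 11 -> ALERT
Alert events: [12, 13]. Count = 2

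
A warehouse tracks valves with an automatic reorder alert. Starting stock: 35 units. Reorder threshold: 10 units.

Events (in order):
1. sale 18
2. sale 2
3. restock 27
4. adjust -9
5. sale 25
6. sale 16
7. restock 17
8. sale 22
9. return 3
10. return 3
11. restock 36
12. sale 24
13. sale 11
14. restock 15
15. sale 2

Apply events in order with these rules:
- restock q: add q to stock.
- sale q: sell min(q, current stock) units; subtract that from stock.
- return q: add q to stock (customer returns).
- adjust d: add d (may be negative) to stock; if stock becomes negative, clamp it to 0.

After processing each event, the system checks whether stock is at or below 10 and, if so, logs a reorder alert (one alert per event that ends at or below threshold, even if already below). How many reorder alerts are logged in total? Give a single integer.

Answer: 6

Derivation:
Processing events:
Start: stock = 35
  Event 1 (sale 18): sell min(18,35)=18. stock: 35 - 18 = 17. total_sold = 18
  Event 2 (sale 2): sell min(2,17)=2. stock: 17 - 2 = 15. total_sold = 20
  Event 3 (restock 27): 15 + 27 = 42
  Event 4 (adjust -9): 42 + -9 = 33
  Event 5 (sale 25): sell min(25,33)=25. stock: 33 - 25 = 8. total_sold = 45
  Event 6 (sale 16): sell min(16,8)=8. stock: 8 - 8 = 0. total_sold = 53
  Event 7 (restock 17): 0 + 17 = 17
  Event 8 (sale 22): sell min(22,17)=17. stock: 17 - 17 = 0. total_sold = 70
  Event 9 (return 3): 0 + 3 = 3
  Event 10 (return 3): 3 + 3 = 6
  Event 11 (restock 36): 6 + 36 = 42
  Event 12 (sale 24): sell min(24,42)=24. stock: 42 - 24 = 18. total_sold = 94
  Event 13 (sale 11): sell min(11,18)=11. stock: 18 - 11 = 7. total_sold = 105
  Event 14 (restock 15): 7 + 15 = 22
  Event 15 (sale 2): sell min(2,22)=2. stock: 22 - 2 = 20. total_sold = 107
Final: stock = 20, total_sold = 107

Checking against threshold 10:
  After event 1: stock=17 > 10
  After event 2: stock=15 > 10
  After event 3: stock=42 > 10
  After event 4: stock=33 > 10
  After event 5: stock=8 <= 10 -> ALERT
  After event 6: stock=0 <= 10 -> ALERT
  After event 7: stock=17 > 10
  After event 8: stock=0 <= 10 -> ALERT
  After event 9: stock=3 <= 10 -> ALERT
  After event 10: stock=6 <= 10 -> ALERT
  After event 11: stock=42 > 10
  After event 12: stock=18 > 10
  After event 13: stock=7 <= 10 -> ALERT
  After event 14: stock=22 > 10
  After event 15: stock=20 > 10
Alert events: [5, 6, 8, 9, 10, 13]. Count = 6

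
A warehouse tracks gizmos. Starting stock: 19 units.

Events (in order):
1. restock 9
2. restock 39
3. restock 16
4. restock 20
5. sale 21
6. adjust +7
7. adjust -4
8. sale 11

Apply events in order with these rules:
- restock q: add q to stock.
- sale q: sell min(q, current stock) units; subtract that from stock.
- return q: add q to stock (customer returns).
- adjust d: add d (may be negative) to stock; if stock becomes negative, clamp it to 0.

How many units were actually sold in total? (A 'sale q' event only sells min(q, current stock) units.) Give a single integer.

Answer: 32

Derivation:
Processing events:
Start: stock = 19
  Event 1 (restock 9): 19 + 9 = 28
  Event 2 (restock 39): 28 + 39 = 67
  Event 3 (restock 16): 67 + 16 = 83
  Event 4 (restock 20): 83 + 20 = 103
  Event 5 (sale 21): sell min(21,103)=21. stock: 103 - 21 = 82. total_sold = 21
  Event 6 (adjust +7): 82 + 7 = 89
  Event 7 (adjust -4): 89 + -4 = 85
  Event 8 (sale 11): sell min(11,85)=11. stock: 85 - 11 = 74. total_sold = 32
Final: stock = 74, total_sold = 32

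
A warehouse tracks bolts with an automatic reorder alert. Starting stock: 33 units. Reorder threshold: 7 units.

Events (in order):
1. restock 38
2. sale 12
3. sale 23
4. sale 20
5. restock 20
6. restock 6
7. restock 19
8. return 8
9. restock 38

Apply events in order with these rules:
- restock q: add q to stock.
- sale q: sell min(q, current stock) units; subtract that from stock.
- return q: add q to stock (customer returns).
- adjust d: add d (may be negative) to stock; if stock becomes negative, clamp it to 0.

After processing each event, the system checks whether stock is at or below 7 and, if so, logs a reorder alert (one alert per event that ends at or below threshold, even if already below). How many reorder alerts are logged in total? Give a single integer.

Answer: 0

Derivation:
Processing events:
Start: stock = 33
  Event 1 (restock 38): 33 + 38 = 71
  Event 2 (sale 12): sell min(12,71)=12. stock: 71 - 12 = 59. total_sold = 12
  Event 3 (sale 23): sell min(23,59)=23. stock: 59 - 23 = 36. total_sold = 35
  Event 4 (sale 20): sell min(20,36)=20. stock: 36 - 20 = 16. total_sold = 55
  Event 5 (restock 20): 16 + 20 = 36
  Event 6 (restock 6): 36 + 6 = 42
  Event 7 (restock 19): 42 + 19 = 61
  Event 8 (return 8): 61 + 8 = 69
  Event 9 (restock 38): 69 + 38 = 107
Final: stock = 107, total_sold = 55

Checking against threshold 7:
  After event 1: stock=71 > 7
  After event 2: stock=59 > 7
  After event 3: stock=36 > 7
  After event 4: stock=16 > 7
  After event 5: stock=36 > 7
  After event 6: stock=42 > 7
  After event 7: stock=61 > 7
  After event 8: stock=69 > 7
  After event 9: stock=107 > 7
Alert events: []. Count = 0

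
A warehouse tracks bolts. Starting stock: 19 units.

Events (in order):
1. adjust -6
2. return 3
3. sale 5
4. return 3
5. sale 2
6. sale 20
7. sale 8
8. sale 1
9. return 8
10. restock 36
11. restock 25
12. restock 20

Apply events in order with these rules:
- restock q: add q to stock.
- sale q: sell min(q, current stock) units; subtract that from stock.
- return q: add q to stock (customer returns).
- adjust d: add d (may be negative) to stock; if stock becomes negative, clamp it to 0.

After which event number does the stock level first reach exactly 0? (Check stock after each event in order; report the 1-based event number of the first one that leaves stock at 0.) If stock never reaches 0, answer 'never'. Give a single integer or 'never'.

Processing events:
Start: stock = 19
  Event 1 (adjust -6): 19 + -6 = 13
  Event 2 (return 3): 13 + 3 = 16
  Event 3 (sale 5): sell min(5,16)=5. stock: 16 - 5 = 11. total_sold = 5
  Event 4 (return 3): 11 + 3 = 14
  Event 5 (sale 2): sell min(2,14)=2. stock: 14 - 2 = 12. total_sold = 7
  Event 6 (sale 20): sell min(20,12)=12. stock: 12 - 12 = 0. total_sold = 19
  Event 7 (sale 8): sell min(8,0)=0. stock: 0 - 0 = 0. total_sold = 19
  Event 8 (sale 1): sell min(1,0)=0. stock: 0 - 0 = 0. total_sold = 19
  Event 9 (return 8): 0 + 8 = 8
  Event 10 (restock 36): 8 + 36 = 44
  Event 11 (restock 25): 44 + 25 = 69
  Event 12 (restock 20): 69 + 20 = 89
Final: stock = 89, total_sold = 19

First zero at event 6.

Answer: 6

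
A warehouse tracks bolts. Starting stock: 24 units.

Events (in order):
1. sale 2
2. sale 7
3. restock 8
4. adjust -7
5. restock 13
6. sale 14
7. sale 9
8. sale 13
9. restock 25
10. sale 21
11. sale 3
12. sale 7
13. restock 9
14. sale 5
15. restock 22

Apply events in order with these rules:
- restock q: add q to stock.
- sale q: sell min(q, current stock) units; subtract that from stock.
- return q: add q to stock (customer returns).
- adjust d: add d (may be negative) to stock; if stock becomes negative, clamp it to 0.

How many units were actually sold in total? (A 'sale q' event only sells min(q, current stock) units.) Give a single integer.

Answer: 68

Derivation:
Processing events:
Start: stock = 24
  Event 1 (sale 2): sell min(2,24)=2. stock: 24 - 2 = 22. total_sold = 2
  Event 2 (sale 7): sell min(7,22)=7. stock: 22 - 7 = 15. total_sold = 9
  Event 3 (restock 8): 15 + 8 = 23
  Event 4 (adjust -7): 23 + -7 = 16
  Event 5 (restock 13): 16 + 13 = 29
  Event 6 (sale 14): sell min(14,29)=14. stock: 29 - 14 = 15. total_sold = 23
  Event 7 (sale 9): sell min(9,15)=9. stock: 15 - 9 = 6. total_sold = 32
  Event 8 (sale 13): sell min(13,6)=6. stock: 6 - 6 = 0. total_sold = 38
  Event 9 (restock 25): 0 + 25 = 25
  Event 10 (sale 21): sell min(21,25)=21. stock: 25 - 21 = 4. total_sold = 59
  Event 11 (sale 3): sell min(3,4)=3. stock: 4 - 3 = 1. total_sold = 62
  Event 12 (sale 7): sell min(7,1)=1. stock: 1 - 1 = 0. total_sold = 63
  Event 13 (restock 9): 0 + 9 = 9
  Event 14 (sale 5): sell min(5,9)=5. stock: 9 - 5 = 4. total_sold = 68
  Event 15 (restock 22): 4 + 22 = 26
Final: stock = 26, total_sold = 68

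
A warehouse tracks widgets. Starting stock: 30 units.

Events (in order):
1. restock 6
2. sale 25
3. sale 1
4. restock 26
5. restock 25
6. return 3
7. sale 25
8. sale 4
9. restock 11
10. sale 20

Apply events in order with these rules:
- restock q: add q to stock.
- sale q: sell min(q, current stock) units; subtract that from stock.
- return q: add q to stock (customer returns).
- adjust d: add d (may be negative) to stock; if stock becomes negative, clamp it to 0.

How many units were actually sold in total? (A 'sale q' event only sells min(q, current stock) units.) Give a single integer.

Processing events:
Start: stock = 30
  Event 1 (restock 6): 30 + 6 = 36
  Event 2 (sale 25): sell min(25,36)=25. stock: 36 - 25 = 11. total_sold = 25
  Event 3 (sale 1): sell min(1,11)=1. stock: 11 - 1 = 10. total_sold = 26
  Event 4 (restock 26): 10 + 26 = 36
  Event 5 (restock 25): 36 + 25 = 61
  Event 6 (return 3): 61 + 3 = 64
  Event 7 (sale 25): sell min(25,64)=25. stock: 64 - 25 = 39. total_sold = 51
  Event 8 (sale 4): sell min(4,39)=4. stock: 39 - 4 = 35. total_sold = 55
  Event 9 (restock 11): 35 + 11 = 46
  Event 10 (sale 20): sell min(20,46)=20. stock: 46 - 20 = 26. total_sold = 75
Final: stock = 26, total_sold = 75

Answer: 75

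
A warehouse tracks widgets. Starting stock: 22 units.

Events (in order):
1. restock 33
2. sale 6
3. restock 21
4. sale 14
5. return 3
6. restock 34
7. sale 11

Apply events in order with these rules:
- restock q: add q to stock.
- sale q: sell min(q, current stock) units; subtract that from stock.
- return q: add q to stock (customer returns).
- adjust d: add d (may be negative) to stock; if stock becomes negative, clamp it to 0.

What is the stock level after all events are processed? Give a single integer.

Answer: 82

Derivation:
Processing events:
Start: stock = 22
  Event 1 (restock 33): 22 + 33 = 55
  Event 2 (sale 6): sell min(6,55)=6. stock: 55 - 6 = 49. total_sold = 6
  Event 3 (restock 21): 49 + 21 = 70
  Event 4 (sale 14): sell min(14,70)=14. stock: 70 - 14 = 56. total_sold = 20
  Event 5 (return 3): 56 + 3 = 59
  Event 6 (restock 34): 59 + 34 = 93
  Event 7 (sale 11): sell min(11,93)=11. stock: 93 - 11 = 82. total_sold = 31
Final: stock = 82, total_sold = 31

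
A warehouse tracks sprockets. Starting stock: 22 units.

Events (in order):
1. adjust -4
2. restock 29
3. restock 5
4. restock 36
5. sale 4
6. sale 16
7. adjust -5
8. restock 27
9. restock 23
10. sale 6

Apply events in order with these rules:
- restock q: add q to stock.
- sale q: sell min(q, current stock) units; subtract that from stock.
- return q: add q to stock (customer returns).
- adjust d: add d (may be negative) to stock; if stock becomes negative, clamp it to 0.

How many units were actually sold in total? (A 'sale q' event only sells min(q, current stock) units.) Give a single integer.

Answer: 26

Derivation:
Processing events:
Start: stock = 22
  Event 1 (adjust -4): 22 + -4 = 18
  Event 2 (restock 29): 18 + 29 = 47
  Event 3 (restock 5): 47 + 5 = 52
  Event 4 (restock 36): 52 + 36 = 88
  Event 5 (sale 4): sell min(4,88)=4. stock: 88 - 4 = 84. total_sold = 4
  Event 6 (sale 16): sell min(16,84)=16. stock: 84 - 16 = 68. total_sold = 20
  Event 7 (adjust -5): 68 + -5 = 63
  Event 8 (restock 27): 63 + 27 = 90
  Event 9 (restock 23): 90 + 23 = 113
  Event 10 (sale 6): sell min(6,113)=6. stock: 113 - 6 = 107. total_sold = 26
Final: stock = 107, total_sold = 26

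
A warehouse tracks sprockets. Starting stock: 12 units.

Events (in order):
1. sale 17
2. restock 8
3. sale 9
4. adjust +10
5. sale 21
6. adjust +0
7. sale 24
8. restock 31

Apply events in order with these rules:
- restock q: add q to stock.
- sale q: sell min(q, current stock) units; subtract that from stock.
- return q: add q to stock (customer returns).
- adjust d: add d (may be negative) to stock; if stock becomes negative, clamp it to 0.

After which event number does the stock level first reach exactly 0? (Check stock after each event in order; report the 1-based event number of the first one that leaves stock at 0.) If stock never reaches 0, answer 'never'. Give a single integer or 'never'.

Processing events:
Start: stock = 12
  Event 1 (sale 17): sell min(17,12)=12. stock: 12 - 12 = 0. total_sold = 12
  Event 2 (restock 8): 0 + 8 = 8
  Event 3 (sale 9): sell min(9,8)=8. stock: 8 - 8 = 0. total_sold = 20
  Event 4 (adjust +10): 0 + 10 = 10
  Event 5 (sale 21): sell min(21,10)=10. stock: 10 - 10 = 0. total_sold = 30
  Event 6 (adjust +0): 0 + 0 = 0
  Event 7 (sale 24): sell min(24,0)=0. stock: 0 - 0 = 0. total_sold = 30
  Event 8 (restock 31): 0 + 31 = 31
Final: stock = 31, total_sold = 30

First zero at event 1.

Answer: 1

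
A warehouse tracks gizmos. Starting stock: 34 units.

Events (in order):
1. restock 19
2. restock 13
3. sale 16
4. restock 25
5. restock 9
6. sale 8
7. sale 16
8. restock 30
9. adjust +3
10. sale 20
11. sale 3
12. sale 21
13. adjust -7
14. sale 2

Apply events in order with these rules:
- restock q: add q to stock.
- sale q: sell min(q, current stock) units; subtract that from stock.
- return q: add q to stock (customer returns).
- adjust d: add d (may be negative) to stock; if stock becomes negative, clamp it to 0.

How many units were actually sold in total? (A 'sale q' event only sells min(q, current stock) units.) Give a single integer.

Answer: 86

Derivation:
Processing events:
Start: stock = 34
  Event 1 (restock 19): 34 + 19 = 53
  Event 2 (restock 13): 53 + 13 = 66
  Event 3 (sale 16): sell min(16,66)=16. stock: 66 - 16 = 50. total_sold = 16
  Event 4 (restock 25): 50 + 25 = 75
  Event 5 (restock 9): 75 + 9 = 84
  Event 6 (sale 8): sell min(8,84)=8. stock: 84 - 8 = 76. total_sold = 24
  Event 7 (sale 16): sell min(16,76)=16. stock: 76 - 16 = 60. total_sold = 40
  Event 8 (restock 30): 60 + 30 = 90
  Event 9 (adjust +3): 90 + 3 = 93
  Event 10 (sale 20): sell min(20,93)=20. stock: 93 - 20 = 73. total_sold = 60
  Event 11 (sale 3): sell min(3,73)=3. stock: 73 - 3 = 70. total_sold = 63
  Event 12 (sale 21): sell min(21,70)=21. stock: 70 - 21 = 49. total_sold = 84
  Event 13 (adjust -7): 49 + -7 = 42
  Event 14 (sale 2): sell min(2,42)=2. stock: 42 - 2 = 40. total_sold = 86
Final: stock = 40, total_sold = 86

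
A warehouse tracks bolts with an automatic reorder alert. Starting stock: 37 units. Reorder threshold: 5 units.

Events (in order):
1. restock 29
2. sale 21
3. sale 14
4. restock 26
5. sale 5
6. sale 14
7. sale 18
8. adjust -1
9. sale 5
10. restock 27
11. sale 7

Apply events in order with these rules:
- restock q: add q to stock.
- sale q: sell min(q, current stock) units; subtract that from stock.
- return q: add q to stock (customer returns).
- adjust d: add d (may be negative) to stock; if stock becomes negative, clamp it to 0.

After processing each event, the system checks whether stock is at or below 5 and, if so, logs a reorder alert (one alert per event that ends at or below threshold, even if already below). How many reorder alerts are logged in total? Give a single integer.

Processing events:
Start: stock = 37
  Event 1 (restock 29): 37 + 29 = 66
  Event 2 (sale 21): sell min(21,66)=21. stock: 66 - 21 = 45. total_sold = 21
  Event 3 (sale 14): sell min(14,45)=14. stock: 45 - 14 = 31. total_sold = 35
  Event 4 (restock 26): 31 + 26 = 57
  Event 5 (sale 5): sell min(5,57)=5. stock: 57 - 5 = 52. total_sold = 40
  Event 6 (sale 14): sell min(14,52)=14. stock: 52 - 14 = 38. total_sold = 54
  Event 7 (sale 18): sell min(18,38)=18. stock: 38 - 18 = 20. total_sold = 72
  Event 8 (adjust -1): 20 + -1 = 19
  Event 9 (sale 5): sell min(5,19)=5. stock: 19 - 5 = 14. total_sold = 77
  Event 10 (restock 27): 14 + 27 = 41
  Event 11 (sale 7): sell min(7,41)=7. stock: 41 - 7 = 34. total_sold = 84
Final: stock = 34, total_sold = 84

Checking against threshold 5:
  After event 1: stock=66 > 5
  After event 2: stock=45 > 5
  After event 3: stock=31 > 5
  After event 4: stock=57 > 5
  After event 5: stock=52 > 5
  After event 6: stock=38 > 5
  After event 7: stock=20 > 5
  After event 8: stock=19 > 5
  After event 9: stock=14 > 5
  After event 10: stock=41 > 5
  After event 11: stock=34 > 5
Alert events: []. Count = 0

Answer: 0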